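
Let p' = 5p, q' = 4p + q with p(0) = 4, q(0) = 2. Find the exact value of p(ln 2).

A = [[5,0],[4,1]]; eigenvalues λ = 5, 1.
Eigenvectors: (1,1) for λ=5, (0,-1) for λ=1.
From the initial condition, c_1 = 4, c_2 = 2.
p(ln 2) = (4)(2^5)(1) + (2)(2^1)(0) = 128.

128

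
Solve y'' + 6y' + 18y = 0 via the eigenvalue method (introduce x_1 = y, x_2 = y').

Let x_1 = y, x_2 = y'. Then x_1' = x_2 and x_2' = -18x_1 - 6x_2.
A = [[0,1],[-18,-6]]; det(A-λI) = λ^2 + 6λ + 18.
Eigenvalues λ = -3 ± 3i.

y(t) = C_1e^(-3t)cos(3t) + C_2e^(-3t)sin(3t)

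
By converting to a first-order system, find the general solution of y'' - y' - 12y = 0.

y(t) = c_1e^(-3t) + c_2e^(4t)

Let x_1 = y, x_2 = y'. Then x_1' = x_2 and x_2' = 12x_1 + x_2.
A = [[0,1],[12,1]]; det(A-λI) = λ^2 - λ - 12.
Eigenvalues λ = -3, 4 with eigenvectors (1,-3), (1,4).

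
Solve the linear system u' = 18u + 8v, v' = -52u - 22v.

Coefficient matrix A = [[18, 8], [-52, -22]].
Characteristic polynomial det(A - λI) = λ^2 + 4λ + 20 = 0.
Eigenvalues λ = -2 ± 4i (complex conjugate pair).
For λ=-2+4i: an eigenvector is (1,-3) - i(-1,2) = (1 + i, -3 - 2i).
A real fundamental pair from Re and Im of e^((-2+4i)t)v: X_1 = e^(-2t)(cos(4t)·(1,-3) + sin(4t)·(-1,2)), X_2 = e^(-2t)(sin(4t)·(1,-3) - cos(4t)·(-1,2)).
General solution: K_1X_1 + K_2X_2.

u(t) = -K_1e^(-2t)sin(4t) + K_1e^(-2t)cos(4t) + K_2e^(-2t)sin(4t) + K_2e^(-2t)cos(4t), v(t) = 2K_1e^(-2t)sin(4t) - 3K_1e^(-2t)cos(4t) - 3K_2e^(-2t)sin(4t) - 2K_2e^(-2t)cos(4t)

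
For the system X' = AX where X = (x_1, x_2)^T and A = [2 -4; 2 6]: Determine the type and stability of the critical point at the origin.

unstable spiral

A = [[2,-4],[2,6]]; det(A-λI) = λ^2 - 8λ + 20.
λ = 4 ± 2i: positive real part.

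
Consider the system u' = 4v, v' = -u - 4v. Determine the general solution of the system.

u(t) = 2C_1e^(-2t) + 2C_2te^(-2t) - 3C_2e^(-2t), v(t) = -C_1e^(-2t) - C_2te^(-2t) + 2C_2e^(-2t)

Coefficient matrix A = [[0, 4], [-1, -4]].
Characteristic polynomial det(A - λI) = λ^2 + 4λ + 4 = 0.
Single eigenvalue λ = -2 with algebraic multiplicity 2.
Eigenvector v = (2,-1); generalized eigenvector w with (A-λI)w=v is (-3,2).
General solution: e^(-2t)[C_1·v + C_2·(t·v + w)].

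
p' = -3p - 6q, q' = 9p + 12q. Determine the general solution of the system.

p(t) = 2c_1e^(6t) + c_2e^(3t), q(t) = -3c_1e^(6t) - c_2e^(3t)

Coefficient matrix A = [[-3, -6], [9, 12]].
Characteristic polynomial det(A - λI) = λ^2 - 9λ + 18 = 0.
Eigenvalues λ = 6, 3.
For λ=6: (A-λI) row 1 is [-9, -6], so an eigenvector is (2, -3).
For λ=3: (A-λI) row 1 is [-6, -6], so an eigenvector is (1, -1).
General solution: c_1e^(6t)(2,-3) + c_2e^(3t)(1,-1).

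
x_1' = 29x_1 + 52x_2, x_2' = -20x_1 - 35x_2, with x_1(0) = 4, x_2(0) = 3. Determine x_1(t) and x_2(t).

Coefficient matrix A = [[29, 52], [-20, -35]].
Characteristic polynomial det(A - λI) = λ^2 + 6λ + 25 = 0.
Eigenvalues λ = -3 ± 4i (complex conjugate pair).
For λ=-3+4i: an eigenvector is (2,-1) - i(3,-2) = (2 - 3i, -1 + 2i).
A real fundamental pair from Re and Im of e^((-3+4i)t)v: X_1 = e^(-3t)(cos(4t)·(2,-1) + sin(4t)·(3,-2)), X_2 = e^(-3t)(sin(4t)·(2,-1) - cos(4t)·(3,-2)).
General solution: K_1X_1 + K_2X_2.
Applying x_1(0)=4, x_2(0)=3 gives K_1=17, K_2=10.

x_1(t) = 71e^(-3t)sin(4t) + 4e^(-3t)cos(4t), x_2(t) = -44e^(-3t)sin(4t) + 3e^(-3t)cos(4t)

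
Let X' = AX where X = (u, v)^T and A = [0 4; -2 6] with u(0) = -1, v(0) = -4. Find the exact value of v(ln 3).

-540

A = [[0,4],[-2,6]]; eigenvalues λ = 4, 2.
Eigenvectors: (1,1) for λ=4, (-2,-1) for λ=2.
From the initial condition, c_1 = -7, c_2 = -3.
v(ln 3) = (-7)(3^4)(1) + (-3)(3^2)(-1) = -540.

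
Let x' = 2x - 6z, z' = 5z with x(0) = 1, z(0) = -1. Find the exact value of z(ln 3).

-243

A = [[2,-6],[0,5]]; eigenvalues λ = 5, 2.
Eigenvectors: (2,-1) for λ=5, (-1,0) for λ=2.
From the initial condition, c_1 = 1, c_2 = 1.
z(ln 3) = (1)(3^5)(-1) + (1)(3^2)(0) = -243.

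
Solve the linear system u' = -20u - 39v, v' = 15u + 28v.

u(t) = -3K_1e^(4t)sin(3t) + 2K_1e^(4t)cos(3t) + 2K_2e^(4t)sin(3t) + 3K_2e^(4t)cos(3t), v(t) = 2K_1e^(4t)sin(3t) - K_1e^(4t)cos(3t) - K_2e^(4t)sin(3t) - 2K_2e^(4t)cos(3t)

Coefficient matrix A = [[-20, -39], [15, 28]].
Characteristic polynomial det(A - λI) = λ^2 - 8λ + 25 = 0.
Eigenvalues λ = 4 ± 3i (complex conjugate pair).
For λ=4+3i: an eigenvector is (2,-1) - i(-3,2) = (2 + 3i, -1 - 2i).
A real fundamental pair from Re and Im of e^((4+3i)t)v: X_1 = e^(4t)(cos(3t)·(2,-1) + sin(3t)·(-3,2)), X_2 = e^(4t)(sin(3t)·(2,-1) - cos(3t)·(-3,2)).
General solution: K_1X_1 + K_2X_2.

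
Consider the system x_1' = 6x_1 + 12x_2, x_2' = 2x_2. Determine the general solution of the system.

Coefficient matrix A = [[6, 12], [0, 2]].
Characteristic polynomial det(A - λI) = λ^2 - 8λ + 12 = 0.
Eigenvalues λ = 2, 6.
For λ=2: (A-λI) row 1 is [4, 12], so an eigenvector is (-3, 1).
For λ=6: (A-λI) row 1 is [0, 12], so an eigenvector is (1, 0).
General solution: c_1e^(2t)(-3,1) + c_2e^(6t)(1,0).

x_1(t) = -3c_1e^(2t) + c_2e^(6t), x_2(t) = c_1e^(2t)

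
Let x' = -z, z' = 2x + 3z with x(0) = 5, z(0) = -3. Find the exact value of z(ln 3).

A = [[0,-1],[2,3]]; eigenvalues λ = 1, 2.
Eigenvectors: (1,-1) for λ=1, (-1,2) for λ=2.
From the initial condition, c_1 = 7, c_2 = 2.
z(ln 3) = (7)(3^1)(-1) + (2)(3^2)(2) = 15.

15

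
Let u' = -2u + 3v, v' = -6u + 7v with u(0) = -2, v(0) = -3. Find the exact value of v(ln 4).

A = [[-2,3],[-6,7]]; eigenvalues λ = 4, 1.
Eigenvectors: (-1,-2) for λ=4, (-1,-1) for λ=1.
From the initial condition, c_1 = 1, c_2 = 1.
v(ln 4) = (1)(4^4)(-2) + (1)(4^1)(-1) = -516.

-516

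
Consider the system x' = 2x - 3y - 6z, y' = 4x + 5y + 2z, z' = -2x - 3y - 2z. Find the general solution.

x(t) = K_1e^(-t) - K_2e^(2t), y(t) = -K_1e^(-t) + 2K_2e^(2t) - 2K_3e^(4t), z(t) = K_1e^(-t) - K_2e^(2t) + K_3e^(4t)

Coefficient matrix A = [[2, -3, -6], [4, 5, 2], [-2, -3, -2]].
det(A - λI) = 0 gives eigenvalues λ = -1, 2, 4.
For λ=-1: eigenvector (1,-1,1).
For λ=2: eigenvector (-1,2,-1).
For λ=4: eigenvector (0,-2,1).
General solution: K_1e^(-t)(1,-1,1) + K_2e^(2t)(-1,2,-1) + K_3e^(4t)(0,-2,1).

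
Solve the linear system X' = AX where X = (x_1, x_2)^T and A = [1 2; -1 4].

x_1(t) = K_1e^(3t) + 2K_2e^(2t), x_2(t) = K_1e^(3t) + K_2e^(2t)

Coefficient matrix A = [[1, 2], [-1, 4]].
Characteristic polynomial det(A - λI) = λ^2 - 5λ + 6 = 0.
Eigenvalues λ = 3, 2.
For λ=3: (A-λI) row 1 is [-2, 2], so an eigenvector is (1, 1).
For λ=2: (A-λI) row 1 is [-1, 2], so an eigenvector is (2, 1).
General solution: K_1e^(3t)(1,1) + K_2e^(2t)(2,1).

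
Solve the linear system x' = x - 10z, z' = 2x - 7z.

Coefficient matrix A = [[1, -10], [2, -7]].
Characteristic polynomial det(A - λI) = λ^2 + 6λ + 13 = 0.
Eigenvalues λ = -3 ± 2i (complex conjugate pair).
For λ=-3+2i: an eigenvector is (1,0) - i(2,1) = (1 - 2i, 0 - i).
A real fundamental pair from Re and Im of e^((-3+2i)t)v: X_1 = e^(-3t)(cos(2t)·(1,0) + sin(2t)·(2,1)), X_2 = e^(-3t)(sin(2t)·(1,0) - cos(2t)·(2,1)).
General solution: c_1X_1 + c_2X_2.

x(t) = 2c_1e^(-3t)sin(2t) + c_1e^(-3t)cos(2t) + c_2e^(-3t)sin(2t) - 2c_2e^(-3t)cos(2t), z(t) = c_1e^(-3t)sin(2t) - c_2e^(-3t)cos(2t)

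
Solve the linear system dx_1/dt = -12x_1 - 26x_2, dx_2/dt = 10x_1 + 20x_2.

Coefficient matrix A = [[-12, -26], [10, 20]].
Characteristic polynomial det(A - λI) = λ^2 - 8λ + 20 = 0.
Eigenvalues λ = 4 ± 2i (complex conjugate pair).
For λ=4+2i: an eigenvector is (-3,2) - i(-2,1) = (-3 + 2i, 2 - i).
A real fundamental pair from Re and Im of e^((4+2i)t)v: X_1 = e^(4t)(cos(2t)·(-3,2) + sin(2t)·(-2,1)), X_2 = e^(4t)(sin(2t)·(-3,2) - cos(2t)·(-2,1)).
General solution: K_1X_1 + K_2X_2.

x_1(t) = -2K_1e^(4t)sin(2t) - 3K_1e^(4t)cos(2t) - 3K_2e^(4t)sin(2t) + 2K_2e^(4t)cos(2t), x_2(t) = K_1e^(4t)sin(2t) + 2K_1e^(4t)cos(2t) + 2K_2e^(4t)sin(2t) - K_2e^(4t)cos(2t)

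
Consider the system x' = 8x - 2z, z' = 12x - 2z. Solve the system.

x(t) = C_1e^(2t) - C_2e^(4t), z(t) = 3C_1e^(2t) - 2C_2e^(4t)

Coefficient matrix A = [[8, -2], [12, -2]].
Characteristic polynomial det(A - λI) = λ^2 - 6λ + 8 = 0.
Eigenvalues λ = 2, 4.
For λ=2: (A-λI) row 1 is [6, -2], so an eigenvector is (1, 3).
For λ=4: (A-λI) row 1 is [4, -2], so an eigenvector is (-1, -2).
General solution: C_1e^(2t)(1,3) + C_2e^(4t)(-1,-2).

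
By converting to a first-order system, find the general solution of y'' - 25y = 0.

y(t) = c_1e^(-5t) + c_2e^(5t)

Let x_1 = y, x_2 = y'. Then x_1' = x_2 and x_2' = 25x_1.
A = [[0,1],[25,0]]; det(A-λI) = λ^2 - 25.
Eigenvalues λ = -5, 5 with eigenvectors (1,-5), (1,5).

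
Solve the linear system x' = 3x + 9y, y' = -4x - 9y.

Coefficient matrix A = [[3, 9], [-4, -9]].
Characteristic polynomial det(A - λI) = λ^2 + 6λ + 9 = 0.
Single eigenvalue λ = -3 with algebraic multiplicity 2.
Eigenvector v = (-3,2); generalized eigenvector w with (A-λI)w=v is (1,-1).
General solution: e^(-3t)[c_1·v + c_2·(t·v + w)].

x(t) = -3c_1e^(-3t) - 3c_2te^(-3t) + c_2e^(-3t), y(t) = 2c_1e^(-3t) + 2c_2te^(-3t) - c_2e^(-3t)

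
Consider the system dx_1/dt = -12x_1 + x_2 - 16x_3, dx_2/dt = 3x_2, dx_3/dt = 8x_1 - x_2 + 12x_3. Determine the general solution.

Coefficient matrix A = [[-12, 1, -16], [0, 3, 0], [8, -1, 12]].
det(A - λI) = 0 gives eigenvalues λ = -4, 3, 4.
For λ=-4: eigenvector (2,0,-1).
For λ=3: eigenvector (-1,1,1).
For λ=4: eigenvector (1,0,-1).
General solution: c_1e^(-4t)(2,0,-1) + c_2e^(3t)(-1,1,1) + c_3e^(4t)(1,0,-1).

x_1(t) = 2c_1e^(-4t) - c_2e^(3t) + c_3e^(4t), x_2(t) = c_2e^(3t), x_3(t) = -c_1e^(-4t) + c_2e^(3t) - c_3e^(4t)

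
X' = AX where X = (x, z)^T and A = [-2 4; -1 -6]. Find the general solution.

Coefficient matrix A = [[-2, 4], [-1, -6]].
Characteristic polynomial det(A - λI) = λ^2 + 8λ + 16 = 0.
Single eigenvalue λ = -4 with algebraic multiplicity 2.
Eigenvector v = (2,-1); generalized eigenvector w with (A-λI)w=v is (1,0).
General solution: e^(-4t)[K_1·v + K_2·(t·v + w)].

x(t) = 2K_1e^(-4t) + 2K_2te^(-4t) + K_2e^(-4t), z(t) = -K_1e^(-4t) - K_2te^(-4t)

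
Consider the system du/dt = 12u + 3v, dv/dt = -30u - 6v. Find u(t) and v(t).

u(t) = K_1e^(3t)sin(3t) - K_2e^(3t)cos(3t), v(t) = -3K_1e^(3t)sin(3t) + K_1e^(3t)cos(3t) + K_2e^(3t)sin(3t) + 3K_2e^(3t)cos(3t)

Coefficient matrix A = [[12, 3], [-30, -6]].
Characteristic polynomial det(A - λI) = λ^2 - 6λ + 18 = 0.
Eigenvalues λ = 3 ± 3i (complex conjugate pair).
For λ=3+3i: an eigenvector is (0,1) - i(1,-3) = (0 - i, 1 + 3i).
A real fundamental pair from Re and Im of e^((3+3i)t)v: X_1 = e^(3t)(cos(3t)·(0,1) + sin(3t)·(1,-3)), X_2 = e^(3t)(sin(3t)·(0,1) - cos(3t)·(1,-3)).
General solution: K_1X_1 + K_2X_2.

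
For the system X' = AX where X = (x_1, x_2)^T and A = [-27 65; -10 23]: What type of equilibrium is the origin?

stable spiral

A = [[-27,65],[-10,23]]; det(A-λI) = λ^2 + 4λ + 29.
λ = -2 ± 5i: negative real part.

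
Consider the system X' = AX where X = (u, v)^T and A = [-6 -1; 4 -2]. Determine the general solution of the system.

u(t) = -C_1e^(-4t) - C_2te^(-4t), v(t) = 2C_1e^(-4t) + 2C_2te^(-4t) + C_2e^(-4t)

Coefficient matrix A = [[-6, -1], [4, -2]].
Characteristic polynomial det(A - λI) = λ^2 + 8λ + 16 = 0.
Single eigenvalue λ = -4 with algebraic multiplicity 2.
Eigenvector v = (-1,2); generalized eigenvector w with (A-λI)w=v is (0,1).
General solution: e^(-4t)[C_1·v + C_2·(t·v + w)].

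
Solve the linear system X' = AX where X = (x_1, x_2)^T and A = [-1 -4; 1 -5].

x_1(t) = -2C_1e^(-3t) - 2C_2te^(-3t) - C_2e^(-3t), x_2(t) = -C_1e^(-3t) - C_2te^(-3t)

Coefficient matrix A = [[-1, -4], [1, -5]].
Characteristic polynomial det(A - λI) = λ^2 + 6λ + 9 = 0.
Single eigenvalue λ = -3 with algebraic multiplicity 2.
Eigenvector v = (-2,-1); generalized eigenvector w with (A-λI)w=v is (-1,0).
General solution: e^(-3t)[C_1·v + C_2·(t·v + w)].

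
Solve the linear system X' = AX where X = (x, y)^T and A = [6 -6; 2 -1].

Coefficient matrix A = [[6, -6], [2, -1]].
Characteristic polynomial det(A - λI) = λ^2 - 5λ + 6 = 0.
Eigenvalues λ = 3, 2.
For λ=3: (A-λI) row 1 is [3, -6], so an eigenvector is (-2, -1).
For λ=2: (A-λI) row 1 is [4, -6], so an eigenvector is (3, 2).
General solution: C_1e^(3t)(-2,-1) + C_2e^(2t)(3,2).

x(t) = -2C_1e^(3t) + 3C_2e^(2t), y(t) = -C_1e^(3t) + 2C_2e^(2t)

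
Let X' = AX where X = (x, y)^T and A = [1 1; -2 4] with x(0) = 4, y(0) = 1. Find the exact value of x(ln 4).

-80

A = [[1,1],[-2,4]]; eigenvalues λ = 3, 2.
Eigenvectors: (-1,-2) for λ=3, (1,1) for λ=2.
From the initial condition, c_1 = 3, c_2 = 7.
x(ln 4) = (3)(4^3)(-1) + (7)(4^2)(1) = -80.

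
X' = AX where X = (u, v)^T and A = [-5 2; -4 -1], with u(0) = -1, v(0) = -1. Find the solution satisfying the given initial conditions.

Coefficient matrix A = [[-5, 2], [-4, -1]].
Characteristic polynomial det(A - λI) = λ^2 + 6λ + 13 = 0.
Eigenvalues λ = -3 ± 2i (complex conjugate pair).
For λ=-3+2i: an eigenvector is (1,1) - i(0,-1) = (1, 1 + i).
A real fundamental pair from Re and Im of e^((-3+2i)t)v: X_1 = e^(-3t)(cos(2t)·(1,1) + sin(2t)·(0,-1)), X_2 = e^(-3t)(sin(2t)·(1,1) - cos(2t)·(0,-1)).
General solution: K_1X_1 + K_2X_2.
Applying u(0)=-1, v(0)=-1 gives K_1=-1, K_2=0.

u(t) = -e^(-3t)cos(2t), v(t) = e^(-3t)sin(2t) - e^(-3t)cos(2t)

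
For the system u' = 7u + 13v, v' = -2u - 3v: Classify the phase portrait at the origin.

unstable spiral

A = [[7,13],[-2,-3]]; det(A-λI) = λ^2 - 4λ + 5.
λ = 2 ± i: positive real part.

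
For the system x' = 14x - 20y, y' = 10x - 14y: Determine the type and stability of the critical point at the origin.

center

A = [[14,-20],[10,-14]]; det(A-λI) = λ^2 + 4.
λ = 0 ± 2i: zero real part.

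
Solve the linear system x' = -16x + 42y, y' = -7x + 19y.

x(t) = 3K_1e^(-2t) + 2K_2e^(5t), y(t) = K_1e^(-2t) + K_2e^(5t)

Coefficient matrix A = [[-16, 42], [-7, 19]].
Characteristic polynomial det(A - λI) = λ^2 - 3λ - 10 = 0.
Eigenvalues λ = -2, 5.
For λ=-2: (A-λI) row 1 is [-14, 42], so an eigenvector is (3, 1).
For λ=5: (A-λI) row 1 is [-21, 42], so an eigenvector is (2, 1).
General solution: K_1e^(-2t)(3,1) + K_2e^(5t)(2,1).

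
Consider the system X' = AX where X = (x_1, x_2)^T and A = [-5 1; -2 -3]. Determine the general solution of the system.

x_1(t) = -c_1e^(-4t)cos(t) - c_2e^(-4t)sin(t), x_2(t) = c_1e^(-4t)sin(t) - c_1e^(-4t)cos(t) - c_2e^(-4t)sin(t) - c_2e^(-4t)cos(t)

Coefficient matrix A = [[-5, 1], [-2, -3]].
Characteristic polynomial det(A - λI) = λ^2 + 8λ + 17 = 0.
Eigenvalues λ = -4 ± i (complex conjugate pair).
For λ=-4+i: an eigenvector is (-1,-1) - i(0,1) = (-1, -1 - i).
A real fundamental pair from Re and Im of e^((-4+i)t)v: X_1 = e^(-4t)(cos(t)·(-1,-1) + sin(t)·(0,1)), X_2 = e^(-4t)(sin(t)·(-1,-1) - cos(t)·(0,1)).
General solution: c_1X_1 + c_2X_2.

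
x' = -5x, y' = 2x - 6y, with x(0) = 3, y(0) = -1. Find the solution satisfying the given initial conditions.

Coefficient matrix A = [[-5, 0], [2, -6]].
Characteristic polynomial det(A - λI) = λ^2 + 11λ + 30 = 0.
Eigenvalues λ = -5, -6.
For λ=-5: (A-λI) row 2 is [2, -1], so an eigenvector is (-1, -2).
For λ=-6: (A-λI) row 1 is [1, 0], so an eigenvector is (0, -1).
General solution: K_1e^(-5t)(-1,-2) + K_2e^(-6t)(0,-1).
Applying x(0)=3, y(0)=-1 gives K_1=-3, K_2=7.

x(t) = 3e^(-5t), y(t) = 6e^(-5t) - 7e^(-6t)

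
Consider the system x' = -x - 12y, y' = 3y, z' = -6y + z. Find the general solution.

x(t) = C_1e^(-t) - 3C_2e^(3t), y(t) = C_2e^(3t), z(t) = -3C_2e^(3t) + C_3e^(t)

Coefficient matrix A = [[-1, -12, 0], [0, 3, 0], [0, -6, 1]].
det(A - λI) = 0 gives eigenvalues λ = -1, 3, 1.
For λ=-1: eigenvector (1,0,0).
For λ=3: eigenvector (-3,1,-3).
For λ=1: eigenvector (0,0,1).
General solution: C_1e^(-t)(1,0,0) + C_2e^(3t)(-3,1,-3) + C_3e^(t)(0,0,1).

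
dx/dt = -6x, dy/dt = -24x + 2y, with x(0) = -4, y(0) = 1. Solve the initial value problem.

x(t) = -4e^(-6t), y(t) = 13e^(2t) - 12e^(-6t)

Coefficient matrix A = [[-6, 0], [-24, 2]].
Characteristic polynomial det(A - λI) = λ^2 + 4λ - 12 = 0.
Eigenvalues λ = -6, 2.
For λ=-6: (A-λI) row 2 is [-24, 8], so an eigenvector is (1, 3).
For λ=2: (A-λI) row 1 is [-8, 0], so an eigenvector is (0, -1).
General solution: c_1e^(-6t)(1,3) + c_2e^(2t)(0,-1).
Applying x(0)=-4, y(0)=1 gives c_1=-4, c_2=-13.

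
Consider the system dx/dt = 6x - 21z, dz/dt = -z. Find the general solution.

x(t) = 3C_1e^(-t) + C_2e^(6t), z(t) = C_1e^(-t)

Coefficient matrix A = [[6, -21], [0, -1]].
Characteristic polynomial det(A - λI) = λ^2 - 5λ - 6 = 0.
Eigenvalues λ = -1, 6.
For λ=-1: (A-λI) row 1 is [7, -21], so an eigenvector is (3, 1).
For λ=6: (A-λI) row 1 is [0, -21], so an eigenvector is (1, 0).
General solution: C_1e^(-t)(3,1) + C_2e^(6t)(1,0).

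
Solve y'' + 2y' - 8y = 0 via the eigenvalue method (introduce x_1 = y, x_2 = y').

Let x_1 = y, x_2 = y'. Then x_1' = x_2 and x_2' = 8x_1 - 2x_2.
A = [[0,1],[8,-2]]; det(A-λI) = λ^2 + 2λ - 8.
Eigenvalues λ = -4, 2 with eigenvectors (1,-4), (1,2).

y(t) = K_1e^(-4t) + K_2e^(2t)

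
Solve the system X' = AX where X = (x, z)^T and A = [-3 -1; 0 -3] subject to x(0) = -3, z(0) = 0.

x(t) = -3e^(-3t), z(t) = 0

Coefficient matrix A = [[-3, -1], [0, -3]].
Characteristic polynomial det(A - λI) = λ^2 + 6λ + 9 = 0.
Single eigenvalue λ = -3 with algebraic multiplicity 2.
Eigenvector v = (1,0); generalized eigenvector w with (A-λI)w=v is (-3,-1).
General solution: e^(-3t)[C_1·v + C_2·(t·v + w)].
Applying x(0)=-3, z(0)=0 gives C_1=-3, C_2=0.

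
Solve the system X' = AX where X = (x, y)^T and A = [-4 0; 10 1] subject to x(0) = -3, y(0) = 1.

Coefficient matrix A = [[-4, 0], [10, 1]].
Characteristic polynomial det(A - λI) = λ^2 + 3λ - 4 = 0.
Eigenvalues λ = 1, -4.
For λ=1: (A-λI) row 1 is [-5, 0], so an eigenvector is (0, 1).
For λ=-4: (A-λI) row 2 is [10, 5], so an eigenvector is (1, -2).
General solution: K_1e^(t)(0,1) + K_2e^(-4t)(1,-2).
Applying x(0)=-3, y(0)=1 gives K_1=-5, K_2=-3.

x(t) = -3e^(-4t), y(t) = -5e^(t) + 6e^(-4t)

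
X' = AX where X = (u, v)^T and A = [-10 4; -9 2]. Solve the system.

Coefficient matrix A = [[-10, 4], [-9, 2]].
Characteristic polynomial det(A - λI) = λ^2 + 8λ + 16 = 0.
Single eigenvalue λ = -4 with algebraic multiplicity 2.
Eigenvector v = (-2,-3); generalized eigenvector w with (A-λI)w=v is (-1,-2).
General solution: e^(-4t)[c_1·v + c_2·(t·v + w)].

u(t) = -2c_1e^(-4t) - 2c_2te^(-4t) - c_2e^(-4t), v(t) = -3c_1e^(-4t) - 3c_2te^(-4t) - 2c_2e^(-4t)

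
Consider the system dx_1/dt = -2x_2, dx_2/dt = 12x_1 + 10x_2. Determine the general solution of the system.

x_1(t) = -C_1e^(6t) - C_2e^(4t), x_2(t) = 3C_1e^(6t) + 2C_2e^(4t)

Coefficient matrix A = [[0, -2], [12, 10]].
Characteristic polynomial det(A - λI) = λ^2 - 10λ + 24 = 0.
Eigenvalues λ = 6, 4.
For λ=6: (A-λI) row 1 is [-6, -2], so an eigenvector is (-1, 3).
For λ=4: (A-λI) row 1 is [-4, -2], so an eigenvector is (-1, 2).
General solution: C_1e^(6t)(-1,3) + C_2e^(4t)(-1,2).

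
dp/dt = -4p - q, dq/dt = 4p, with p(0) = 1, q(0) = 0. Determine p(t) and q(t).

p(t) = -2te^(-2t) + e^(-2t), q(t) = 4te^(-2t)

Coefficient matrix A = [[-4, -1], [4, 0]].
Characteristic polynomial det(A - λI) = λ^2 + 4λ + 4 = 0.
Single eigenvalue λ = -2 with algebraic multiplicity 2.
Eigenvector v = (-1,2); generalized eigenvector w with (A-λI)w=v is (2,-3).
General solution: e^(-2t)[K_1·v + K_2·(t·v + w)].
Applying p(0)=1, q(0)=0 gives K_1=3, K_2=2.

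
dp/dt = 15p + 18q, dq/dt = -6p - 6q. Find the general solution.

p(t) = 3K_1e^(3t) - 2K_2e^(6t), q(t) = -2K_1e^(3t) + K_2e^(6t)

Coefficient matrix A = [[15, 18], [-6, -6]].
Characteristic polynomial det(A - λI) = λ^2 - 9λ + 18 = 0.
Eigenvalues λ = 3, 6.
For λ=3: (A-λI) row 1 is [12, 18], so an eigenvector is (3, -2).
For λ=6: (A-λI) row 1 is [9, 18], so an eigenvector is (-2, 1).
General solution: K_1e^(3t)(3,-2) + K_2e^(6t)(-2,1).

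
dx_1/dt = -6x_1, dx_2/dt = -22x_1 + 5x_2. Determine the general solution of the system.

x_1(t) = C_1e^(-6t), x_2(t) = 2C_1e^(-6t) + C_2e^(5t)

Coefficient matrix A = [[-6, 0], [-22, 5]].
Characteristic polynomial det(A - λI) = λ^2 + λ - 30 = 0.
Eigenvalues λ = -6, 5.
For λ=-6: (A-λI) row 2 is [-22, 11], so an eigenvector is (1, 2).
For λ=5: (A-λI) row 1 is [-11, 0], so an eigenvector is (0, 1).
General solution: C_1e^(-6t)(1,2) + C_2e^(5t)(0,1).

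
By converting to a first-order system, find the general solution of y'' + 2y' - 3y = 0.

y(t) = C_1e^(t) + C_2e^(-3t)

Let x_1 = y, x_2 = y'. Then x_1' = x_2 and x_2' = 3x_1 - 2x_2.
A = [[0,1],[3,-2]]; det(A-λI) = λ^2 + 2λ - 3.
Eigenvalues λ = 1, -3 with eigenvectors (1,1), (1,-3).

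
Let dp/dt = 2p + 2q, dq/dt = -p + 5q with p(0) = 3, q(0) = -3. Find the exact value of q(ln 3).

A = [[2,2],[-1,5]]; eigenvalues λ = 4, 3.
Eigenvectors: (1,1) for λ=4, (2,1) for λ=3.
From the initial condition, c_1 = -9, c_2 = 6.
q(ln 3) = (-9)(3^4)(1) + (6)(3^3)(1) = -567.

-567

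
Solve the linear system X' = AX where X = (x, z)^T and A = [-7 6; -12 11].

x(t) = c_1e^(-t) - c_2e^(5t), z(t) = c_1e^(-t) - 2c_2e^(5t)

Coefficient matrix A = [[-7, 6], [-12, 11]].
Characteristic polynomial det(A - λI) = λ^2 - 4λ - 5 = 0.
Eigenvalues λ = -1, 5.
For λ=-1: (A-λI) row 1 is [-6, 6], so an eigenvector is (1, 1).
For λ=5: (A-λI) row 1 is [-12, 6], so an eigenvector is (-1, -2).
General solution: c_1e^(-t)(1,1) + c_2e^(5t)(-1,-2).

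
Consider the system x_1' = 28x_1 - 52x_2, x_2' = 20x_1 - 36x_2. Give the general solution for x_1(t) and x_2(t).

Coefficient matrix A = [[28, -52], [20, -36]].
Characteristic polynomial det(A - λI) = λ^2 + 8λ + 32 = 0.
Eigenvalues λ = -4 ± 4i (complex conjugate pair).
For λ=-4+4i: an eigenvector is (3,2) - i(-2,-1) = (3 + 2i, 2 + i).
A real fundamental pair from Re and Im of e^((-4+4i)t)v: X_1 = e^(-4t)(cos(4t)·(3,2) + sin(4t)·(-2,-1)), X_2 = e^(-4t)(sin(4t)·(3,2) - cos(4t)·(-2,-1)).
General solution: C_1X_1 + C_2X_2.

x_1(t) = -2C_1e^(-4t)sin(4t) + 3C_1e^(-4t)cos(4t) + 3C_2e^(-4t)sin(4t) + 2C_2e^(-4t)cos(4t), x_2(t) = -C_1e^(-4t)sin(4t) + 2C_1e^(-4t)cos(4t) + 2C_2e^(-4t)sin(4t) + C_2e^(-4t)cos(4t)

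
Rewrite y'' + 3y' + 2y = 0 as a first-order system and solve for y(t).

y(t) = c_1e^(-2t) + c_2e^(-t)

Let x_1 = y, x_2 = y'. Then x_1' = x_2 and x_2' = -2x_1 - 3x_2.
A = [[0,1],[-2,-3]]; det(A-λI) = λ^2 + 3λ + 2.
Eigenvalues λ = -2, -1 with eigenvectors (1,-2), (1,-1).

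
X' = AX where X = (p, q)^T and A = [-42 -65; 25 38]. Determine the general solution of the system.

Coefficient matrix A = [[-42, -65], [25, 38]].
Characteristic polynomial det(A - λI) = λ^2 + 4λ + 29 = 0.
Eigenvalues λ = -2 ± 5i (complex conjugate pair).
For λ=-2+5i: an eigenvector is (3,-2) - i(2,-1) = (3 - 2i, -2 + i).
A real fundamental pair from Re and Im of e^((-2+5i)t)v: X_1 = e^(-2t)(cos(5t)·(3,-2) + sin(5t)·(2,-1)), X_2 = e^(-2t)(sin(5t)·(3,-2) - cos(5t)·(2,-1)).
General solution: C_1X_1 + C_2X_2.

p(t) = 2C_1e^(-2t)sin(5t) + 3C_1e^(-2t)cos(5t) + 3C_2e^(-2t)sin(5t) - 2C_2e^(-2t)cos(5t), q(t) = -C_1e^(-2t)sin(5t) - 2C_1e^(-2t)cos(5t) - 2C_2e^(-2t)sin(5t) + C_2e^(-2t)cos(5t)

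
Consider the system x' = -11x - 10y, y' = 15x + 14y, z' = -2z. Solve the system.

Coefficient matrix A = [[-11, -10, 0], [15, 14, 0], [0, 0, -2]].
det(A - λI) = 0 gives eigenvalues λ = 4, -1, -2.
For λ=4: eigenvector (-2,3,0).
For λ=-1: eigenvector (1,-1,0).
For λ=-2: eigenvector (0,0,1).
General solution: K_1e^(4t)(-2,3,0) + K_2e^(-t)(1,-1,0) + K_3e^(-2t)(0,0,1).

x(t) = -2K_1e^(4t) + K_2e^(-t), y(t) = 3K_1e^(4t) - K_2e^(-t), z(t) = K_3e^(-2t)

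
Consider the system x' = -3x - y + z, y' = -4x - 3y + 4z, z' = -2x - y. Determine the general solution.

x(t) = K_1e^(-t) + K_2e^(-2t) + K_3e^(-3t), y(t) = -2K_1e^(-t) + K_3e^(-3t), z(t) = K_2e^(-2t) + K_3e^(-3t)

Coefficient matrix A = [[-3, -1, 1], [-4, -3, 4], [-2, -1, 0]].
det(A - λI) = 0 gives eigenvalues λ = -1, -2, -3.
For λ=-1: eigenvector (1,-2,0).
For λ=-2: eigenvector (1,0,1).
For λ=-3: eigenvector (1,1,1).
General solution: K_1e^(-t)(1,-2,0) + K_2e^(-2t)(1,0,1) + K_3e^(-3t)(1,1,1).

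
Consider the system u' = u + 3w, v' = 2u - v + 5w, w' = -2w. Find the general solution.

u(t) = C_1e^(t) - C_3e^(-2t), v(t) = C_1e^(t) + C_2e^(-t) - 3C_3e^(-2t), w(t) = C_3e^(-2t)

Coefficient matrix A = [[1, 0, 3], [2, -1, 5], [0, 0, -2]].
det(A - λI) = 0 gives eigenvalues λ = 1, -1, -2.
For λ=1: eigenvector (1,1,0).
For λ=-1: eigenvector (0,1,0).
For λ=-2: eigenvector (-1,-3,1).
General solution: C_1e^(t)(1,1,0) + C_2e^(-t)(0,1,0) + C_3e^(-2t)(-1,-3,1).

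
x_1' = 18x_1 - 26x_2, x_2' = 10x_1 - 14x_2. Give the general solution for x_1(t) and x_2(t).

Coefficient matrix A = [[18, -26], [10, -14]].
Characteristic polynomial det(A - λI) = λ^2 - 4λ + 8 = 0.
Eigenvalues λ = 2 ± 2i (complex conjugate pair).
For λ=2+2i: an eigenvector is (-2,-1) - i(-3,-2) = (-2 + 3i, -1 + 2i).
A real fundamental pair from Re and Im of e^((2+2i)t)v: X_1 = e^(2t)(cos(2t)·(-2,-1) + sin(2t)·(-3,-2)), X_2 = e^(2t)(sin(2t)·(-2,-1) - cos(2t)·(-3,-2)).
General solution: c_1X_1 + c_2X_2.

x_1(t) = -3c_1e^(2t)sin(2t) - 2c_1e^(2t)cos(2t) - 2c_2e^(2t)sin(2t) + 3c_2e^(2t)cos(2t), x_2(t) = -2c_1e^(2t)sin(2t) - c_1e^(2t)cos(2t) - c_2e^(2t)sin(2t) + 2c_2e^(2t)cos(2t)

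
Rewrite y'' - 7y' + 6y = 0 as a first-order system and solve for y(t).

Let x_1 = y, x_2 = y'. Then x_1' = x_2 and x_2' = -6x_1 + 7x_2.
A = [[0,1],[-6,7]]; det(A-λI) = λ^2 - 7λ + 6.
Eigenvalues λ = 6, 1 with eigenvectors (1,6), (1,1).

y(t) = K_1e^(6t) + K_2e^(t)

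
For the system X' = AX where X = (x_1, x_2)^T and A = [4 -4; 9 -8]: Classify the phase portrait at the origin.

A = [[4,-4],[9,-8]]; det(A-λI) = λ^2 + 4λ + 4.
repeated λ = -2 with a single eigenvector.

stable improper node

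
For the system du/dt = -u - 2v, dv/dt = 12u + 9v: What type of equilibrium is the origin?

unstable node

A = [[-1,-2],[12,9]]; det(A-λI) = λ^2 - 8λ + 15.
λ = 3, 5: both positive.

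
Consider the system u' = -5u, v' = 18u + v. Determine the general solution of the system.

Coefficient matrix A = [[-5, 0], [18, 1]].
Characteristic polynomial det(A - λI) = λ^2 + 4λ - 5 = 0.
Eigenvalues λ = 1, -5.
For λ=1: (A-λI) row 1 is [-6, 0], so an eigenvector is (0, -1).
For λ=-5: (A-λI) row 2 is [18, 6], so an eigenvector is (-1, 3).
General solution: K_1e^(t)(0,-1) + K_2e^(-5t)(-1,3).

u(t) = -K_2e^(-5t), v(t) = -K_1e^(t) + 3K_2e^(-5t)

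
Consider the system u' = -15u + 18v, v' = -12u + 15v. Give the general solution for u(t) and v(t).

Coefficient matrix A = [[-15, 18], [-12, 15]].
Characteristic polynomial det(A - λI) = λ^2 - 9 = 0.
Eigenvalues λ = 3, -3.
For λ=3: (A-λI) row 1 is [-18, 18], so an eigenvector is (1, 1).
For λ=-3: (A-λI) row 1 is [-12, 18], so an eigenvector is (-3, -2).
General solution: C_1e^(3t)(1,1) + C_2e^(-3t)(-3,-2).

u(t) = C_1e^(3t) - 3C_2e^(-3t), v(t) = C_1e^(3t) - 2C_2e^(-3t)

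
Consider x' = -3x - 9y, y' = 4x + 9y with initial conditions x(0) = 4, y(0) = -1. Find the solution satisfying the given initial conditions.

Coefficient matrix A = [[-3, -9], [4, 9]].
Characteristic polynomial det(A - λI) = λ^2 - 6λ + 9 = 0.
Single eigenvalue λ = 3 with algebraic multiplicity 2.
Eigenvector v = (3,-2); generalized eigenvector w with (A-λI)w=v is (1,-1).
General solution: e^(3t)[C_1·v + C_2·(t·v + w)].
Applying x(0)=4, y(0)=-1 gives C_1=3, C_2=-5.

x(t) = -15te^(3t) + 4e^(3t), y(t) = 10te^(3t) - e^(3t)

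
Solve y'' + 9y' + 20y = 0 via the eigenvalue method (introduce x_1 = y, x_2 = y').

Let x_1 = y, x_2 = y'. Then x_1' = x_2 and x_2' = -20x_1 - 9x_2.
A = [[0,1],[-20,-9]]; det(A-λI) = λ^2 + 9λ + 20.
Eigenvalues λ = -5, -4 with eigenvectors (1,-5), (1,-4).

y(t) = C_1e^(-5t) + C_2e^(-4t)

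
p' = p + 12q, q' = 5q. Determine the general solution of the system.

p(t) = K_1e^(t) + 3K_2e^(5t), q(t) = K_2e^(5t)

Coefficient matrix A = [[1, 12], [0, 5]].
Characteristic polynomial det(A - λI) = λ^2 - 6λ + 5 = 0.
Eigenvalues λ = 1, 5.
For λ=1: (A-λI) row 1 is [0, 12], so an eigenvector is (1, 0).
For λ=5: (A-λI) row 1 is [-4, 12], so an eigenvector is (3, 1).
General solution: K_1e^(t)(1,0) + K_2e^(5t)(3,1).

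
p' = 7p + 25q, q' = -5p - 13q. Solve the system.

Coefficient matrix A = [[7, 25], [-5, -13]].
Characteristic polynomial det(A - λI) = λ^2 + 6λ + 34 = 0.
Eigenvalues λ = -3 ± 5i (complex conjugate pair).
For λ=-3+5i: an eigenvector is (2,-1) - i(-1,0) = (2 + i, -1).
A real fundamental pair from Re and Im of e^((-3+5i)t)v: X_1 = e^(-3t)(cos(5t)·(2,-1) + sin(5t)·(-1,0)), X_2 = e^(-3t)(sin(5t)·(2,-1) - cos(5t)·(-1,0)).
General solution: c_1X_1 + c_2X_2.

p(t) = -c_1e^(-3t)sin(5t) + 2c_1e^(-3t)cos(5t) + 2c_2e^(-3t)sin(5t) + c_2e^(-3t)cos(5t), q(t) = -c_1e^(-3t)cos(5t) - c_2e^(-3t)sin(5t)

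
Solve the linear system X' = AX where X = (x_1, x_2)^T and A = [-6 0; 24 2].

Coefficient matrix A = [[-6, 0], [24, 2]].
Characteristic polynomial det(A - λI) = λ^2 + 4λ - 12 = 0.
Eigenvalues λ = 2, -6.
For λ=2: (A-λI) row 1 is [-8, 0], so an eigenvector is (0, -1).
For λ=-6: (A-λI) row 2 is [24, 8], so an eigenvector is (-1, 3).
General solution: c_1e^(2t)(0,-1) + c_2e^(-6t)(-1,3).

x_1(t) = -c_2e^(-6t), x_2(t) = -c_1e^(2t) + 3c_2e^(-6t)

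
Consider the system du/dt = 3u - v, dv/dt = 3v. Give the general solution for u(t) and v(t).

u(t) = K_1e^(3t) + K_2te^(3t) + K_2e^(3t), v(t) = -K_2e^(3t)

Coefficient matrix A = [[3, -1], [0, 3]].
Characteristic polynomial det(A - λI) = λ^2 - 6λ + 9 = 0.
Single eigenvalue λ = 3 with algebraic multiplicity 2.
Eigenvector v = (1,0); generalized eigenvector w with (A-λI)w=v is (1,-1).
General solution: e^(3t)[K_1·v + K_2·(t·v + w)].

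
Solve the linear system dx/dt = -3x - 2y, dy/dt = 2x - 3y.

Coefficient matrix A = [[-3, -2], [2, -3]].
Characteristic polynomial det(A - λI) = λ^2 + 6λ + 13 = 0.
Eigenvalues λ = -3 ± 2i (complex conjugate pair).
For λ=-3+2i: an eigenvector is (0,1) - i(-1,0) = (0 + i, 1).
A real fundamental pair from Re and Im of e^((-3+2i)t)v: X_1 = e^(-3t)(cos(2t)·(0,1) + sin(2t)·(-1,0)), X_2 = e^(-3t)(sin(2t)·(0,1) - cos(2t)·(-1,0)).
General solution: c_1X_1 + c_2X_2.

x(t) = -c_1e^(-3t)sin(2t) + c_2e^(-3t)cos(2t), y(t) = c_1e^(-3t)cos(2t) + c_2e^(-3t)sin(2t)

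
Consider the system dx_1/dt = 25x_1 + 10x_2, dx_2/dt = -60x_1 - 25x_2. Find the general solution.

Coefficient matrix A = [[25, 10], [-60, -25]].
Characteristic polynomial det(A - λI) = λ^2 - 25 = 0.
Eigenvalues λ = 5, -5.
For λ=5: (A-λI) row 1 is [20, 10], so an eigenvector is (1, -2).
For λ=-5: (A-λI) row 1 is [30, 10], so an eigenvector is (-1, 3).
General solution: K_1e^(5t)(1,-2) + K_2e^(-5t)(-1,3).

x_1(t) = K_1e^(5t) - K_2e^(-5t), x_2(t) = -2K_1e^(5t) + 3K_2e^(-5t)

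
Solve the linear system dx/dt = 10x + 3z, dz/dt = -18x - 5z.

Coefficient matrix A = [[10, 3], [-18, -5]].
Characteristic polynomial det(A - λI) = λ^2 - 5λ + 4 = 0.
Eigenvalues λ = 4, 1.
For λ=4: (A-λI) row 1 is [6, 3], so an eigenvector is (1, -2).
For λ=1: (A-λI) row 1 is [9, 3], so an eigenvector is (1, -3).
General solution: c_1e^(4t)(1,-2) + c_2e^(t)(1,-3).

x(t) = c_1e^(4t) + c_2e^(t), z(t) = -2c_1e^(4t) - 3c_2e^(t)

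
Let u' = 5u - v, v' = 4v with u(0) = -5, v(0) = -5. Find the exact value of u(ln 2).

-80

A = [[5,-1],[0,4]]; eigenvalues λ = 4, 5.
Eigenvectors: (1,1) for λ=4, (-1,0) for λ=5.
From the initial condition, c_1 = -5, c_2 = 0.
u(ln 2) = (-5)(2^4)(1) + (0)(2^5)(-1) = -80.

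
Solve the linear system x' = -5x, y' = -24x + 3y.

x(t) = -c_2e^(-5t), y(t) = c_1e^(3t) - 3c_2e^(-5t)

Coefficient matrix A = [[-5, 0], [-24, 3]].
Characteristic polynomial det(A - λI) = λ^2 + 2λ - 15 = 0.
Eigenvalues λ = 3, -5.
For λ=3: (A-λI) row 1 is [-8, 0], so an eigenvector is (0, 1).
For λ=-5: (A-λI) row 2 is [-24, 8], so an eigenvector is (-1, -3).
General solution: c_1e^(3t)(0,1) + c_2e^(-5t)(-1,-3).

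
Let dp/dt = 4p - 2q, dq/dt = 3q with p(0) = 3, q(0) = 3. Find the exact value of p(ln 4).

A = [[4,-2],[0,3]]; eigenvalues λ = 3, 4.
Eigenvectors: (-2,-1) for λ=3, (-1,0) for λ=4.
From the initial condition, c_1 = -3, c_2 = 3.
p(ln 4) = (-3)(4^3)(-2) + (3)(4^4)(-1) = -384.

-384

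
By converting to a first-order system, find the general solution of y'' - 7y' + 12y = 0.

y(t) = K_1e^(3t) + K_2e^(4t)

Let x_1 = y, x_2 = y'. Then x_1' = x_2 and x_2' = -12x_1 + 7x_2.
A = [[0,1],[-12,7]]; det(A-λI) = λ^2 - 7λ + 12.
Eigenvalues λ = 3, 4 with eigenvectors (1,3), (1,4).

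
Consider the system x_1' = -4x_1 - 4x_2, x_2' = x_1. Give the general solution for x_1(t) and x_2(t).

Coefficient matrix A = [[-4, -4], [1, 0]].
Characteristic polynomial det(A - λI) = λ^2 + 4λ + 4 = 0.
Single eigenvalue λ = -2 with algebraic multiplicity 2.
Eigenvector v = (2,-1); generalized eigenvector w with (A-λI)w=v is (3,-2).
General solution: e^(-2t)[C_1·v + C_2·(t·v + w)].

x_1(t) = 2C_1e^(-2t) + 2C_2te^(-2t) + 3C_2e^(-2t), x_2(t) = -C_1e^(-2t) - C_2te^(-2t) - 2C_2e^(-2t)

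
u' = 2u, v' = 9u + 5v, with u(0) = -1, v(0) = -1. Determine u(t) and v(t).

u(t) = -e^(2t), v(t) = -4e^(5t) + 3e^(2t)

Coefficient matrix A = [[2, 0], [9, 5]].
Characteristic polynomial det(A - λI) = λ^2 - 7λ + 10 = 0.
Eigenvalues λ = 5, 2.
For λ=5: (A-λI) row 1 is [-3, 0], so an eigenvector is (0, -1).
For λ=2: (A-λI) row 2 is [9, 3], so an eigenvector is (1, -3).
General solution: K_1e^(5t)(0,-1) + K_2e^(2t)(1,-3).
Applying u(0)=-1, v(0)=-1 gives K_1=4, K_2=-1.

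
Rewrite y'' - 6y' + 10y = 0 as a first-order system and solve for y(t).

y(t) = C_1e^(3t)cos(t) + C_2e^(3t)sin(t)

Let x_1 = y, x_2 = y'. Then x_1' = x_2 and x_2' = -10x_1 + 6x_2.
A = [[0,1],[-10,6]]; det(A-λI) = λ^2 - 6λ + 10.
Eigenvalues λ = 3 ± i.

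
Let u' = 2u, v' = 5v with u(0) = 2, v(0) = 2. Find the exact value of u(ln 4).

A = [[2,0],[0,5]]; eigenvalues λ = 5, 2.
Eigenvectors: (0,-1) for λ=5, (1,0) for λ=2.
From the initial condition, c_1 = -2, c_2 = 2.
u(ln 4) = (-2)(4^5)(0) + (2)(4^2)(1) = 32.

32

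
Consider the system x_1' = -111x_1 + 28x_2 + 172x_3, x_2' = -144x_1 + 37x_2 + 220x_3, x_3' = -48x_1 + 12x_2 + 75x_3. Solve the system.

Coefficient matrix A = [[-111, 28, 172], [-144, 37, 220], [-48, 12, 75]].
det(A - λI) = 0 gives eigenvalues λ = -3, 3, 1.
For λ=-3: eigenvector (5,7,2).
For λ=3: eigenvector (2,2,1).
For λ=1: eigenvector (1,4,0).
General solution: C_1e^(-3t)(5,7,2) + C_2e^(3t)(2,2,1) + C_3e^(t)(1,4,0).

x_1(t) = 5C_1e^(-3t) + 2C_2e^(3t) + C_3e^(t), x_2(t) = 7C_1e^(-3t) + 2C_2e^(3t) + 4C_3e^(t), x_3(t) = 2C_1e^(-3t) + C_2e^(3t)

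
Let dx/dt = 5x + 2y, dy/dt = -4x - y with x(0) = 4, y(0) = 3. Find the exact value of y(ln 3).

-255

A = [[5,2],[-4,-1]]; eigenvalues λ = 3, 1.
Eigenvectors: (-1,1) for λ=3, (-1,2) for λ=1.
From the initial condition, c_1 = -11, c_2 = 7.
y(ln 3) = (-11)(3^3)(1) + (7)(3^1)(2) = -255.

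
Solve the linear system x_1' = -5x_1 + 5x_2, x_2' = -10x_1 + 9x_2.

x_1(t) = c_1e^(2t)sin(t) + 2c_1e^(2t)cos(t) + 2c_2e^(2t)sin(t) - c_2e^(2t)cos(t), x_2(t) = c_1e^(2t)sin(t) + 3c_1e^(2t)cos(t) + 3c_2e^(2t)sin(t) - c_2e^(2t)cos(t)

Coefficient matrix A = [[-5, 5], [-10, 9]].
Characteristic polynomial det(A - λI) = λ^2 - 4λ + 5 = 0.
Eigenvalues λ = 2 ± i (complex conjugate pair).
For λ=2+i: an eigenvector is (2,3) - i(1,1) = (2 - i, 3 - i).
A real fundamental pair from Re and Im of e^((2+i)t)v: X_1 = e^(2t)(cos(t)·(2,3) + sin(t)·(1,1)), X_2 = e^(2t)(sin(t)·(2,3) - cos(t)·(1,1)).
General solution: c_1X_1 + c_2X_2.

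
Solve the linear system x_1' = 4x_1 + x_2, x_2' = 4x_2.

x_1(t) = K_1e^(4t) + K_2te^(4t) - 3K_2e^(4t), x_2(t) = K_2e^(4t)

Coefficient matrix A = [[4, 1], [0, 4]].
Characteristic polynomial det(A - λI) = λ^2 - 8λ + 16 = 0.
Single eigenvalue λ = 4 with algebraic multiplicity 2.
Eigenvector v = (1,0); generalized eigenvector w with (A-λI)w=v is (-3,1).
General solution: e^(4t)[K_1·v + K_2·(t·v + w)].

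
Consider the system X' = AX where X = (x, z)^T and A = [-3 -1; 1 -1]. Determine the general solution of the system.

x(t) = -c_1e^(-2t) - c_2te^(-2t) + 2c_2e^(-2t), z(t) = c_1e^(-2t) + c_2te^(-2t) - c_2e^(-2t)

Coefficient matrix A = [[-3, -1], [1, -1]].
Characteristic polynomial det(A - λI) = λ^2 + 4λ + 4 = 0.
Single eigenvalue λ = -2 with algebraic multiplicity 2.
Eigenvector v = (-1,1); generalized eigenvector w with (A-λI)w=v is (2,-1).
General solution: e^(-2t)[c_1·v + c_2·(t·v + w)].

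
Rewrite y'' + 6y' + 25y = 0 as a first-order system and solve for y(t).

y(t) = c_1e^(-3t)cos(4t) + c_2e^(-3t)sin(4t)

Let x_1 = y, x_2 = y'. Then x_1' = x_2 and x_2' = -25x_1 - 6x_2.
A = [[0,1],[-25,-6]]; det(A-λI) = λ^2 + 6λ + 25.
Eigenvalues λ = -3 ± 4i.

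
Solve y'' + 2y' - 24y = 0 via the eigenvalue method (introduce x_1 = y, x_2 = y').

y(t) = K_1e^(4t) + K_2e^(-6t)

Let x_1 = y, x_2 = y'. Then x_1' = x_2 and x_2' = 24x_1 - 2x_2.
A = [[0,1],[24,-2]]; det(A-λI) = λ^2 + 2λ - 24.
Eigenvalues λ = 4, -6 with eigenvectors (1,4), (1,-6).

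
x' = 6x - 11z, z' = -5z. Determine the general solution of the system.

x(t) = -C_1e^(-5t) + C_2e^(6t), z(t) = -C_1e^(-5t)

Coefficient matrix A = [[6, -11], [0, -5]].
Characteristic polynomial det(A - λI) = λ^2 - λ - 30 = 0.
Eigenvalues λ = -5, 6.
For λ=-5: (A-λI) row 1 is [11, -11], so an eigenvector is (-1, -1).
For λ=6: (A-λI) row 1 is [0, -11], so an eigenvector is (1, 0).
General solution: C_1e^(-5t)(-1,-1) + C_2e^(6t)(1,0).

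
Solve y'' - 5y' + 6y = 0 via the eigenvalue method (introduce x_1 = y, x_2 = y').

y(t) = c_1e^(3t) + c_2e^(2t)

Let x_1 = y, x_2 = y'. Then x_1' = x_2 and x_2' = -6x_1 + 5x_2.
A = [[0,1],[-6,5]]; det(A-λI) = λ^2 - 5λ + 6.
Eigenvalues λ = 3, 2 with eigenvectors (1,3), (1,2).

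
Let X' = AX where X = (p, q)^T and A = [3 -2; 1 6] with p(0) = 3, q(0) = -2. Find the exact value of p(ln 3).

A = [[3,-2],[1,6]]; eigenvalues λ = 5, 4.
Eigenvectors: (1,-1) for λ=5, (2,-1) for λ=4.
From the initial condition, c_1 = 1, c_2 = 1.
p(ln 3) = (1)(3^5)(1) + (1)(3^4)(2) = 405.

405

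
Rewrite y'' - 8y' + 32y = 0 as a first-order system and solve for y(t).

y(t) = c_1e^(4t)cos(4t) + c_2e^(4t)sin(4t)

Let x_1 = y, x_2 = y'. Then x_1' = x_2 and x_2' = -32x_1 + 8x_2.
A = [[0,1],[-32,8]]; det(A-λI) = λ^2 - 8λ + 32.
Eigenvalues λ = 4 ± 4i.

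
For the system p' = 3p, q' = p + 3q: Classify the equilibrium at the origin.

A = [[3,0],[1,3]]; det(A-λI) = λ^2 - 6λ + 9.
repeated λ = 3 with a single eigenvector.

unstable improper node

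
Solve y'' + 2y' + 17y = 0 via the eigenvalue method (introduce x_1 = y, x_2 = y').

y(t) = C_1e^(-t)cos(4t) + C_2e^(-t)sin(4t)

Let x_1 = y, x_2 = y'. Then x_1' = x_2 and x_2' = -17x_1 - 2x_2.
A = [[0,1],[-17,-2]]; det(A-λI) = λ^2 + 2λ + 17.
Eigenvalues λ = -1 ± 4i.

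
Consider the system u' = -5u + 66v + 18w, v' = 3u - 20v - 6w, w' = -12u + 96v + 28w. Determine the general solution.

Coefficient matrix A = [[-5, 66, 18], [3, -20, -6], [-12, 96, 28]].
det(A - λI) = 0 gives eigenvalues λ = 1, -2, 4.
For λ=1: eigenvector (-1,1,-4).
For λ=-2: eigenvector (-2,1,-4).
For λ=4: eigenvector (2,0,1).
General solution: K_1e^(t)(-1,1,-4) + K_2e^(-2t)(-2,1,-4) + K_3e^(4t)(2,0,1).

u(t) = -K_1e^(t) - 2K_2e^(-2t) + 2K_3e^(4t), v(t) = K_1e^(t) + K_2e^(-2t), w(t) = -4K_1e^(t) - 4K_2e^(-2t) + K_3e^(4t)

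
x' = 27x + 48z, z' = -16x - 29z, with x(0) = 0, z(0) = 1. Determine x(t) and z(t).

x(t) = 6e^(3t) - 6e^(-5t), z(t) = -3e^(3t) + 4e^(-5t)

Coefficient matrix A = [[27, 48], [-16, -29]].
Characteristic polynomial det(A - λI) = λ^2 + 2λ - 15 = 0.
Eigenvalues λ = 3, -5.
For λ=3: (A-λI) row 1 is [24, 48], so an eigenvector is (-2, 1).
For λ=-5: (A-λI) row 1 is [32, 48], so an eigenvector is (3, -2).
General solution: K_1e^(3t)(-2,1) + K_2e^(-5t)(3,-2).
Applying x(0)=0, z(0)=1 gives K_1=-3, K_2=-2.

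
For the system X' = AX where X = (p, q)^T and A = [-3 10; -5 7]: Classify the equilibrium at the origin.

A = [[-3,10],[-5,7]]; det(A-λI) = λ^2 - 4λ + 29.
λ = 2 ± 5i: positive real part.

unstable spiral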